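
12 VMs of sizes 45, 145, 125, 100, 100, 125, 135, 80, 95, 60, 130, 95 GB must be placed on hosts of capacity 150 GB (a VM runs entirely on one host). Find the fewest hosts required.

10

Total = 145 + 135 + 130 + 125 + 125 + 100 + 100 + 95 + 95 + 80 + 60 + 45 = 1235 GB.
Lower bound: ⌈1235/150⌉ = 9 hosts.
Also, 10 VMs each exceed 75 GB, and no two of those can share a host, so at least 10 hosts are needed.
A packing using 10 hosts:
  host 1: 145 = 145
  host 2: 135 = 135
  host 3: 130 = 130
  host 4: 125 = 125
  host 5: 125 = 125
  host 6: 100 + 45 = 145
  host 7: 100 = 100
  host 8: 95 = 95
  host 9: 95 = 95
  host 10: 80 + 60 = 140
This matches the lower bound, so 10 is optimal.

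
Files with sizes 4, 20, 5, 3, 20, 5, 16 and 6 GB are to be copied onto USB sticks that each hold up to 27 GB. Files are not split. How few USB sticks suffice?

3

Total = 20 + 20 + 16 + 6 + 5 + 5 + 4 + 3 = 79 GB.
Lower bound: ⌈79/27⌉ = 3 USB sticks.
A packing using 3 USB sticks:
  USB stick 1: 20 + 6 = 26
  USB stick 2: 20 + 4 + 3 = 27
  USB stick 3: 16 + 5 + 5 = 26
This matches the lower bound, so 3 is optimal.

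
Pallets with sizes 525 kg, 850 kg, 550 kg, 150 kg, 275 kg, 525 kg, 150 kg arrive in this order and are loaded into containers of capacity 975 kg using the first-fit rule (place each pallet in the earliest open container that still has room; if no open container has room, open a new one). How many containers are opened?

  525 → container 1 (new)  [load 525/975]
  850 → container 2 (new)  [load 850/975]
  550 → container 3 (new)  [load 550/975]
  150 → container 1  [load 675/975]
  275 → container 1  [load 950/975]
  525 → container 4 (new)  [load 525/975]
  150 → container 3  [load 700/975]
4 containers opened.

4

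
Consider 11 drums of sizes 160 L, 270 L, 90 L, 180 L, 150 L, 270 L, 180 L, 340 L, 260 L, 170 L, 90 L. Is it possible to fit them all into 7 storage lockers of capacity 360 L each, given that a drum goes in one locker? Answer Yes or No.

A valid assignment using 7 storage lockers:
  locker 1: 340 = 340
  locker 2: 270 + 90 = 360
  locker 3: 270 + 90 = 360
  locker 4: 260 = 260
  locker 5: 180 + 180 = 360
  locker 6: 170 + 160 = 330
  locker 7: 150 = 150
Every load is within 360 L, so 7 storage lockers suffice.

Yes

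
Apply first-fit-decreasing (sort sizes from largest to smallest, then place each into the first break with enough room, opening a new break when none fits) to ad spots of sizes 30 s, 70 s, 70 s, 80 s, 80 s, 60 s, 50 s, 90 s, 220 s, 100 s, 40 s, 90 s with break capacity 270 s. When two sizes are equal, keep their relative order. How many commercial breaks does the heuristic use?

Sorted descending: 220, 100, 90, 90, 80, 80, 70, 70, 60, 50, 40, 30.
  220 → break 1 (new)  [load 220/270]
  100 → break 2 (new)  [load 100/270]
  90 → break 2  [load 190/270]
  90 → break 3 (new)  [load 90/270]
  80 → break 2  [load 270/270]
  80 → break 3  [load 170/270]
  70 → break 3  [load 240/270]
  70 → break 4 (new)  [load 70/270]
  60 → break 4  [load 130/270]
  50 → break 1  [load 270/270]
  40 → break 4  [load 170/270]
  30 → break 3  [load 270/270]
4 commercial breaks opened.

4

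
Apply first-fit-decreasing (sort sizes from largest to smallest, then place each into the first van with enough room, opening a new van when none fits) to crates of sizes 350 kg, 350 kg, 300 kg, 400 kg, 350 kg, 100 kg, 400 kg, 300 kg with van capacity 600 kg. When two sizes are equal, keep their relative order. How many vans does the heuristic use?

Sorted descending: 400, 400, 350, 350, 350, 300, 300, 100.
  400 → van 1 (new)  [load 400/600]
  400 → van 2 (new)  [load 400/600]
  350 → van 3 (new)  [load 350/600]
  350 → van 4 (new)  [load 350/600]
  350 → van 5 (new)  [load 350/600]
  300 → van 6 (new)  [load 300/600]
  300 → van 6  [load 600/600]
  100 → van 1  [load 500/600]
6 vans opened.

6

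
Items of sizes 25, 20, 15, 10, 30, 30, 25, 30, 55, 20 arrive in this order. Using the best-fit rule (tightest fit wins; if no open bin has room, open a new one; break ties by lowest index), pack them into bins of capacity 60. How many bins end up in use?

5

  25 → bin 1 (new)  [load 25/60]
  20 → bin 1  [load 45/60]
  15 → bin 1  [load 60/60]
  10 → bin 2 (new)  [load 10/60]
  30 → bin 2  [load 40/60]
  30 → bin 3 (new)  [load 30/60]
  25 → bin 3  [load 55/60]
  30 → bin 4 (new)  [load 30/60]
  55 → bin 5 (new)  [load 55/60]
  20 → bin 2  [load 60/60]
5 bins opened.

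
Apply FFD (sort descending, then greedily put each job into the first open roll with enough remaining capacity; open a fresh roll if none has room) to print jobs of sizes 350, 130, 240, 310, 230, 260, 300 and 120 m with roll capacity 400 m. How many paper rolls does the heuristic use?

6

Sorted descending: 350, 310, 300, 260, 240, 230, 130, 120.
  350 → roll 1 (new)  [load 350/400]
  310 → roll 2 (new)  [load 310/400]
  300 → roll 3 (new)  [load 300/400]
  260 → roll 4 (new)  [load 260/400]
  240 → roll 5 (new)  [load 240/400]
  230 → roll 6 (new)  [load 230/400]
  130 → roll 4  [load 390/400]
  120 → roll 5  [load 360/400]
6 paper rolls opened.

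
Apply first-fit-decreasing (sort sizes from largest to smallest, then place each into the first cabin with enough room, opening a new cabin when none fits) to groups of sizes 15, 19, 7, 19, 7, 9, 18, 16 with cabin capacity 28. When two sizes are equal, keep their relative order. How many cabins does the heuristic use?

Sorted descending: 19, 19, 18, 16, 15, 9, 7, 7.
  19 → cabin 1 (new)  [load 19/28]
  19 → cabin 2 (new)  [load 19/28]
  18 → cabin 3 (new)  [load 18/28]
  16 → cabin 4 (new)  [load 16/28]
  15 → cabin 5 (new)  [load 15/28]
  9 → cabin 1  [load 28/28]
  7 → cabin 2  [load 26/28]
  7 → cabin 3  [load 25/28]
5 cabins opened.

5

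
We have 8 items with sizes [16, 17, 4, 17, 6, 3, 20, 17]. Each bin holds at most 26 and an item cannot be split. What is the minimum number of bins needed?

5

Total = 20 + 17 + 17 + 17 + 16 + 6 + 4 + 3 = 100.
Lower bound: ⌈100/26⌉ = 4 bins.
Also, 5 items each exceed 13, and no two of those can share a bin, so at least 5 bins are needed.
A packing using 5 bins:
  bin 1: 20 + 6 = 26
  bin 2: 17 + 4 + 3 = 24
  bin 3: 17 = 17
  bin 4: 17 = 17
  bin 5: 16 = 16
This matches the lower bound, so 5 is optimal.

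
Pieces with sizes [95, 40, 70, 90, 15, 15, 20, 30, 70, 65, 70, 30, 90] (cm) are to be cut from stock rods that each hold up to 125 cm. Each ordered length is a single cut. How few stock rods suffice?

7

Total = 95 + 90 + 90 + 70 + 70 + 70 + 65 + 40 + 30 + 30 + 20 + 15 + 15 = 700 cm.
Lower bound: ⌈700/125⌉ = 6 stock rods.
Also, 7 pieces each exceed 125/2 cm, and no two of those can share a stock rod, so at least 7 stock rods are needed.
A packing using 7 stock rods:
  stock rod 1: 95 + 30 = 125
  stock rod 2: 90 + 30 = 120
  stock rod 3: 90 + 20 + 15 = 125
  stock rod 4: 70 + 40 + 15 = 125
  stock rod 5: 70 = 70
  stock rod 6: 70 = 70
  stock rod 7: 65 = 65
This matches the lower bound, so 7 is optimal.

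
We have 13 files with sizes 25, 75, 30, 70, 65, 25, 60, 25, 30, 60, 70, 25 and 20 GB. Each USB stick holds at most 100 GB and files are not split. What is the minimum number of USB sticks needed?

Total = 75 + 70 + 70 + 65 + 60 + 60 + 30 + 30 + 25 + 25 + 25 + 25 + 20 = 580 GB.
Lower bound: ⌈580/100⌉ = 6 USB sticks.
A packing using 7 USB sticks:
  USB stick 1: 75 + 25 = 100
  USB stick 2: 70 + 30 = 100
  USB stick 3: 70 + 30 = 100
  USB stick 4: 65 + 25 = 90
  USB stick 5: 60 + 25 = 85
  USB stick 6: 60 + 25 = 85
  USB stick 7: 20 = 20
No arrangement into 6 USB sticks stays within capacity, so 7 is optimal.

7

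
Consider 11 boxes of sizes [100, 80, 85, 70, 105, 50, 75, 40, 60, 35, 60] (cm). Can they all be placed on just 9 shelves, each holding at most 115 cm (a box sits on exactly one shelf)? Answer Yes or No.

Yes

A valid assignment using 8 shelves:
  shelf 1: 105 = 105
  shelf 2: 100 = 100
  shelf 3: 85 = 85
  shelf 4: 80 + 35 = 115
  shelf 5: 75 + 40 = 115
  shelf 6: 70 = 70
  shelf 7: 60 + 50 = 110
  shelf 8: 60 = 60
That uses only 8 ≤ 9, so 9 shelves are enough.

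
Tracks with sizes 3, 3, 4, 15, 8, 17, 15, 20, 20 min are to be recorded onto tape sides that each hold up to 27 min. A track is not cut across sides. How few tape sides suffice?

5

Total = 20 + 20 + 17 + 15 + 15 + 8 + 4 + 3 + 3 = 105 min.
Lower bound: ⌈105/27⌉ = 4 tape sides.
Also, 5 tracks each exceed 27/2 min, and no two of those can share a side, so at least 5 tape sides are needed.
A packing using 5 tape sides:
  side 1: 20 + 4 + 3 = 27
  side 2: 20 + 3 = 23
  side 3: 17 + 8 = 25
  side 4: 15 = 15
  side 5: 15 = 15
This matches the lower bound, so 5 is optimal.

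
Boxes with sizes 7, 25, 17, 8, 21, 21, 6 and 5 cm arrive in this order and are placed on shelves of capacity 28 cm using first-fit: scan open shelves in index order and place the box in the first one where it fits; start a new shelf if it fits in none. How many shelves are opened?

  7 → shelf 1 (new)  [load 7/28]
  25 → shelf 2 (new)  [load 25/28]
  17 → shelf 1  [load 24/28]
  8 → shelf 3 (new)  [load 8/28]
  21 → shelf 4 (new)  [load 21/28]
  21 → shelf 5 (new)  [load 21/28]
  6 → shelf 3  [load 14/28]
  5 → shelf 3  [load 19/28]
5 shelves opened.

5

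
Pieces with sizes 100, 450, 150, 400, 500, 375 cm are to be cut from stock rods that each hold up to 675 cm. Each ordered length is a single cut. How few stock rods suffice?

4

Total = 500 + 450 + 400 + 375 + 150 + 100 = 1975 cm.
Lower bound: ⌈1975/675⌉ = 3 stock rods.
Also, 4 pieces each exceed 675/2 cm, and no two of those can share a stock rod, so at least 4 stock rods are needed.
A packing using 4 stock rods:
  stock rod 1: 500 + 150 = 650
  stock rod 2: 450 + 100 = 550
  stock rod 3: 400 = 400
  stock rod 4: 375 = 375
This matches the lower bound, so 4 is optimal.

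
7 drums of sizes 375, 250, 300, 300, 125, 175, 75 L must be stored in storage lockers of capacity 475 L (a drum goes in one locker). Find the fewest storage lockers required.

4

Total = 375 + 300 + 300 + 250 + 175 + 125 + 75 = 1600 L.
Lower bound: ⌈1600/475⌉ = 4 storage lockers.
A packing using 4 storage lockers:
  locker 1: 375 + 75 = 450
  locker 2: 300 + 175 = 475
  locker 3: 300 + 125 = 425
  locker 4: 250 = 250
This matches the lower bound, so 4 is optimal.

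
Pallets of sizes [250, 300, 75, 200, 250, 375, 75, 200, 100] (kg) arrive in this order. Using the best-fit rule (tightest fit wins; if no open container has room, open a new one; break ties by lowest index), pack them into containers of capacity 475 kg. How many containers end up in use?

4

  250 → container 1 (new)  [load 250/475]
  300 → container 2 (new)  [load 300/475]
  75 → container 2  [load 375/475]
  200 → container 1  [load 450/475]
  250 → container 3 (new)  [load 250/475]
  375 → container 4 (new)  [load 375/475]
  75 → container 2  [load 450/475]
  200 → container 3  [load 450/475]
  100 → container 4  [load 475/475]
4 containers opened.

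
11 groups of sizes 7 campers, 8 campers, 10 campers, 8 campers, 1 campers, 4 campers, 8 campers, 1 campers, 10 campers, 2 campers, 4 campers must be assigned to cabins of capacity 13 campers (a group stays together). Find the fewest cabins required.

Total = 10 + 10 + 8 + 8 + 8 + 7 + 4 + 4 + 2 + 1 + 1 = 63 campers.
Lower bound: ⌈63/13⌉ = 5 cabins.
Also, 6 groups each exceed 13/2 campers, and no two of those can share a cabin, so at least 6 cabins are needed.
A packing using 6 cabins:
  cabin 1: 10 + 2 + 1 = 13
  cabin 2: 10 + 1 = 11
  cabin 3: 8 + 4 = 12
  cabin 4: 8 + 4 = 12
  cabin 5: 8 = 8
  cabin 6: 7 = 7
This matches the lower bound, so 6 is optimal.

6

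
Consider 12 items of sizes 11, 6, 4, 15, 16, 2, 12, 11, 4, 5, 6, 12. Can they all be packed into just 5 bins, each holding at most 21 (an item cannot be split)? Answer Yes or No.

No

Total = 104; ⌈104/21⌉ = 5.
6 items each exceed half the capacity and cannot share a bin, forcing at least 6 bins.
At least 6 bins are required, but only 5 are allowed.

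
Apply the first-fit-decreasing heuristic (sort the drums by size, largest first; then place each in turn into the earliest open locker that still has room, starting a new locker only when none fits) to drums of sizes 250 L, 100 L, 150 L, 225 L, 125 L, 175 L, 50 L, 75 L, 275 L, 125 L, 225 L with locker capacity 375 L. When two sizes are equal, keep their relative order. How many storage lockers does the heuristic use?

Sorted descending: 275, 250, 225, 225, 175, 150, 125, 125, 100, 75, 50.
  275 → locker 1 (new)  [load 275/375]
  250 → locker 2 (new)  [load 250/375]
  225 → locker 3 (new)  [load 225/375]
  225 → locker 4 (new)  [load 225/375]
  175 → locker 5 (new)  [load 175/375]
  150 → locker 3  [load 375/375]
  125 → locker 2  [load 375/375]
  125 → locker 4  [load 350/375]
  100 → locker 1  [load 375/375]
  75 → locker 5  [load 250/375]
  50 → locker 5  [load 300/375]
5 storage lockers opened.

5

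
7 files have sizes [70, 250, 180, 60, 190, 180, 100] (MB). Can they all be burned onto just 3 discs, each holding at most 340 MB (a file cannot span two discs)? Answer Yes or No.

No

Total = 1030 MB; ⌈1030/340⌉ = 4.
At least 4 discs are required, but only 3 are allowed.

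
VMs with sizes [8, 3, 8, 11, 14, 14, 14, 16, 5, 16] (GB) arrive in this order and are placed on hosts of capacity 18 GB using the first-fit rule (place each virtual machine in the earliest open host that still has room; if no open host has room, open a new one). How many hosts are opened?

8

  8 → host 1 (new)  [load 8/18]
  3 → host 1  [load 11/18]
  8 → host 2 (new)  [load 8/18]
  11 → host 3 (new)  [load 11/18]
  14 → host 4 (new)  [load 14/18]
  14 → host 5 (new)  [load 14/18]
  14 → host 6 (new)  [load 14/18]
  16 → host 7 (new)  [load 16/18]
  5 → host 1  [load 16/18]
  16 → host 8 (new)  [load 16/18]
8 hosts opened.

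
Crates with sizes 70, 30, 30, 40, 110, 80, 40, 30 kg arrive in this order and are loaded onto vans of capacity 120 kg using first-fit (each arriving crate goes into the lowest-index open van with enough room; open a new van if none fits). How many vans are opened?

  70 → van 1 (new)  [load 70/120]
  30 → van 1  [load 100/120]
  30 → van 2 (new)  [load 30/120]
  40 → van 2  [load 70/120]
  110 → van 3 (new)  [load 110/120]
  80 → van 4 (new)  [load 80/120]
  40 → van 2  [load 110/120]
  30 → van 4  [load 110/120]
4 vans opened.

4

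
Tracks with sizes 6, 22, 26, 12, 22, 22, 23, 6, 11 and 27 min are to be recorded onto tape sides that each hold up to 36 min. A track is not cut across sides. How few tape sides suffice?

Total = 27 + 26 + 23 + 22 + 22 + 22 + 12 + 11 + 6 + 6 = 177 min.
Lower bound: ⌈177/36⌉ = 5 tape sides.
Also, 6 tracks each exceed 18 min, and no two of those can share a side, so at least 6 tape sides are needed.
A packing using 6 tape sides:
  side 1: 27 + 6 = 33
  side 2: 26 + 6 = 32
  side 3: 23 + 12 = 35
  side 4: 22 + 11 = 33
  side 5: 22 = 22
  side 6: 22 = 22
This matches the lower bound, so 6 is optimal.

6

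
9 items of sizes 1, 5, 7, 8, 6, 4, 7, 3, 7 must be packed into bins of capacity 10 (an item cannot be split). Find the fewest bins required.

Total = 8 + 7 + 7 + 7 + 6 + 5 + 4 + 3 + 1 = 48.
Lower bound: ⌈48/10⌉ = 5 bins.
A packing using 6 bins:
  bin 1: 8 + 1 = 9
  bin 2: 7 + 3 = 10
  bin 3: 7 = 7
  bin 4: 7 = 7
  bin 5: 6 + 4 = 10
  bin 6: 5 = 5
No arrangement into 5 bins stays within capacity, so 6 is optimal.

6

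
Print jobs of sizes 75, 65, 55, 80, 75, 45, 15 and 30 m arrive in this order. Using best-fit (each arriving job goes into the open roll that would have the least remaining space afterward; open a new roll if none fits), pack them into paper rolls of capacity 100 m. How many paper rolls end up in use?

5

  75 → roll 1 (new)  [load 75/100]
  65 → roll 2 (new)  [load 65/100]
  55 → roll 3 (new)  [load 55/100]
  80 → roll 4 (new)  [load 80/100]
  75 → roll 5 (new)  [load 75/100]
  45 → roll 3  [load 100/100]
  15 → roll 4  [load 95/100]
  30 → roll 2  [load 95/100]
5 paper rolls opened.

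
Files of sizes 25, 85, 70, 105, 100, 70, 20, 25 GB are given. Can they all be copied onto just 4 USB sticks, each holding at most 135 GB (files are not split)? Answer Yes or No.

No

Total = 500 GB; ⌈500/135⌉ = 4.
5 files each exceed half the capacity and cannot share a USB stick, forcing at least 5 USB sticks.
At least 5 USB sticks are required, but only 4 are allowed.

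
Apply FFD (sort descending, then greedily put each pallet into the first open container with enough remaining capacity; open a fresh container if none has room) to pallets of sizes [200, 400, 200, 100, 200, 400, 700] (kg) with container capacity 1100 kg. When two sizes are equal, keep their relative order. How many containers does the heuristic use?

2

Sorted descending: 700, 400, 400, 200, 200, 200, 100.
  700 → container 1 (new)  [load 700/1100]
  400 → container 1  [load 1100/1100]
  400 → container 2 (new)  [load 400/1100]
  200 → container 2  [load 600/1100]
  200 → container 2  [load 800/1100]
  200 → container 2  [load 1000/1100]
  100 → container 2  [load 1100/1100]
2 containers opened.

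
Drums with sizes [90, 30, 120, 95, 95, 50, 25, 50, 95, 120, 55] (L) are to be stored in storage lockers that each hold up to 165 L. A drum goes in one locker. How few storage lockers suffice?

6

Total = 120 + 120 + 95 + 95 + 95 + 90 + 55 + 50 + 50 + 30 + 25 = 825 L.
Lower bound: ⌈825/165⌉ = 5 storage lockers.
Also, 6 drums each exceed 165/2 L, and no two of those can share a locker, so at least 6 storage lockers are needed.
A packing using 6 storage lockers:
  locker 1: 120 + 30 = 150
  locker 2: 120 + 25 = 145
  locker 3: 95 + 55 = 150
  locker 4: 95 + 50 = 145
  locker 5: 95 + 50 = 145
  locker 6: 90 = 90
This matches the lower bound, so 6 is optimal.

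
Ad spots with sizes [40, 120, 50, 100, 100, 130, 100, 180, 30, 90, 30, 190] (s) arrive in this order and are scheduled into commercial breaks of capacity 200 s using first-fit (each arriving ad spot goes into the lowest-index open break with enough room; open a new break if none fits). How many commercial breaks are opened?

7

  40 → break 1 (new)  [load 40/200]
  120 → break 1  [load 160/200]
  50 → break 2 (new)  [load 50/200]
  100 → break 2  [load 150/200]
  100 → break 3 (new)  [load 100/200]
  130 → break 4 (new)  [load 130/200]
  100 → break 3  [load 200/200]
  180 → break 5 (new)  [load 180/200]
  30 → break 1  [load 190/200]
  90 → break 6 (new)  [load 90/200]
  30 → break 2  [load 180/200]
  190 → break 7 (new)  [load 190/200]
7 commercial breaks opened.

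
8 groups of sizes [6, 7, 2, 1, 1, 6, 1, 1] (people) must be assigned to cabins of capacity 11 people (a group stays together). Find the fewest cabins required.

3

Total = 7 + 6 + 6 + 2 + 1 + 1 + 1 + 1 = 25 people.
Lower bound: ⌈25/11⌉ = 3 cabins.
A packing using 3 cabins:
  cabin 1: 7 + 2 + 1 + 1 = 11
  cabin 2: 6 + 1 + 1 = 8
  cabin 3: 6 = 6
This matches the lower bound, so 3 is optimal.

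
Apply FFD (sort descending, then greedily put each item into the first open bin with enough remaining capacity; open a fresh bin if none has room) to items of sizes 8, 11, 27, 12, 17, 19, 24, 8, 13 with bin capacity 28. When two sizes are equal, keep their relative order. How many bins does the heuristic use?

Sorted descending: 27, 24, 19, 17, 13, 12, 11, 8, 8.
  27 → bin 1 (new)  [load 27/28]
  24 → bin 2 (new)  [load 24/28]
  19 → bin 3 (new)  [load 19/28]
  17 → bin 4 (new)  [load 17/28]
  13 → bin 5 (new)  [load 13/28]
  12 → bin 5  [load 25/28]
  11 → bin 4  [load 28/28]
  8 → bin 3  [load 27/28]
  8 → bin 6 (new)  [load 8/28]
6 bins opened.

6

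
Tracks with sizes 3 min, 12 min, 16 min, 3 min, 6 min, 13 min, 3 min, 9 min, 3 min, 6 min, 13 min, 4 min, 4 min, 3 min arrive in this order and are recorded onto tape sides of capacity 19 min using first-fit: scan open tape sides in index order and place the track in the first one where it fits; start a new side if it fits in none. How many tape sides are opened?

  3 → side 1 (new)  [load 3/19]
  12 → side 1  [load 15/19]
  16 → side 2 (new)  [load 16/19]
  3 → side 1  [load 18/19]
  6 → side 3 (new)  [load 6/19]
  13 → side 3  [load 19/19]
  3 → side 2  [load 19/19]
  9 → side 4 (new)  [load 9/19]
  3 → side 4  [load 12/19]
  6 → side 4  [load 18/19]
  13 → side 5 (new)  [load 13/19]
  4 → side 5  [load 17/19]
  4 → side 6 (new)  [load 4/19]
  3 → side 6  [load 7/19]
6 tape sides opened.

6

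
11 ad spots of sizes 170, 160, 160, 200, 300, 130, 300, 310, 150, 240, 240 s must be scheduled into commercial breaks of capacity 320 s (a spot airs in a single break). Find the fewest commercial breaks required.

9

Total = 310 + 300 + 300 + 240 + 240 + 200 + 170 + 160 + 160 + 150 + 130 = 2360 s.
Lower bound: ⌈2360/320⌉ = 8 commercial breaks.
A packing using 9 commercial breaks:
  break 1: 310 = 310
  break 2: 300 = 300
  break 3: 300 = 300
  break 4: 240 = 240
  break 5: 240 = 240
  break 6: 200 = 200
  break 7: 170 + 150 = 320
  break 8: 160 + 160 = 320
  break 9: 130 = 130
No arrangement into 8 commercial breaks stays within capacity, so 9 is optimal.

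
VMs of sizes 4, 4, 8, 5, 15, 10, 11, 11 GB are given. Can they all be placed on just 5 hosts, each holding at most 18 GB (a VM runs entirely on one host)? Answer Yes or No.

A valid assignment using 5 hosts:
  host 1: 15 = 15
  host 2: 11 + 5 = 16
  host 3: 11 + 4 = 15
  host 4: 10 + 8 = 18
  host 5: 4 = 4
Every load is within 18 GB, so 5 hosts suffice.

Yes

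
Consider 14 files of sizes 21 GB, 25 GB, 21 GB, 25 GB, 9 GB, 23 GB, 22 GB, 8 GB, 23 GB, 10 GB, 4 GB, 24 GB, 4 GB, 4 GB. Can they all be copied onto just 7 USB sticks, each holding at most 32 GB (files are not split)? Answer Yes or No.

Total = 223 GB; ⌈223/32⌉ = 7.
8 files each exceed half the capacity and cannot share a USB stick, forcing at least 8 USB sticks.
At least 8 USB sticks are required, but only 7 are allowed.

No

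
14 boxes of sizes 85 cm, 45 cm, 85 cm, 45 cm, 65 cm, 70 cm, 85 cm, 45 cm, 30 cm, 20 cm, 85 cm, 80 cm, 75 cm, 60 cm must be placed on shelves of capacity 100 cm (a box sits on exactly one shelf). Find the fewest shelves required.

Total = 85 + 85 + 85 + 85 + 80 + 75 + 70 + 65 + 60 + 45 + 45 + 45 + 30 + 20 = 875 cm.
Lower bound: ⌈875/100⌉ = 9 shelves.
A packing using 11 shelves:
  shelf 1: 85 = 85
  shelf 2: 85 = 85
  shelf 3: 85 = 85
  shelf 4: 85 = 85
  shelf 5: 80 + 20 = 100
  shelf 6: 75 = 75
  shelf 7: 70 + 30 = 100
  shelf 8: 65 = 65
  shelf 9: 60 = 60
  shelf 10: 45 + 45 = 90
  shelf 11: 45 = 45
No arrangement into 10 shelves stays within capacity, so 11 is optimal.

11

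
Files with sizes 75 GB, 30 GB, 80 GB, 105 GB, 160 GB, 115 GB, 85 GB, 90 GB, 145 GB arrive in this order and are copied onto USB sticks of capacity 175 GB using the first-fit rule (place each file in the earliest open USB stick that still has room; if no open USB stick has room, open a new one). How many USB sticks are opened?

7

  75 → USB stick 1 (new)  [load 75/175]
  30 → USB stick 1  [load 105/175]
  80 → USB stick 2 (new)  [load 80/175]
  105 → USB stick 3 (new)  [load 105/175]
  160 → USB stick 4 (new)  [load 160/175]
  115 → USB stick 5 (new)  [load 115/175]
  85 → USB stick 2  [load 165/175]
  90 → USB stick 6 (new)  [load 90/175]
  145 → USB stick 7 (new)  [load 145/175]
7 USB sticks opened.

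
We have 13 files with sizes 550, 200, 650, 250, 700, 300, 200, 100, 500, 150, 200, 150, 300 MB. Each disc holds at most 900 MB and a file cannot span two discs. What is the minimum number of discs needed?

Total = 700 + 650 + 550 + 500 + 300 + 300 + 250 + 200 + 200 + 200 + 150 + 150 + 100 = 4250 MB.
Lower bound: ⌈4250/900⌉ = 5 discs.
A packing using 5 discs:
  disc 1: 700 + 200 = 900
  disc 2: 650 + 250 = 900
  disc 3: 550 + 300 = 850
  disc 4: 500 + 300 + 100 = 900
  disc 5: 200 + 200 + 150 + 150 = 700
This matches the lower bound, so 5 is optimal.

5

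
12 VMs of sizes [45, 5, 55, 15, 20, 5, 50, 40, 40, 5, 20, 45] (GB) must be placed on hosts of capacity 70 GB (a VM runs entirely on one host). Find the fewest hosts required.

Total = 55 + 50 + 45 + 45 + 40 + 40 + 20 + 20 + 15 + 5 + 5 + 5 = 345 GB.
Lower bound: ⌈345/70⌉ = 5 hosts.
Also, 6 VMs each exceed 35 GB, and no two of those can share a host, so at least 6 hosts are needed.
A packing using 6 hosts:
  host 1: 55 + 15 = 70
  host 2: 50 + 20 = 70
  host 3: 45 + 20 + 5 = 70
  host 4: 45 + 5 + 5 = 55
  host 5: 40 = 40
  host 6: 40 = 40
This matches the lower bound, so 6 is optimal.

6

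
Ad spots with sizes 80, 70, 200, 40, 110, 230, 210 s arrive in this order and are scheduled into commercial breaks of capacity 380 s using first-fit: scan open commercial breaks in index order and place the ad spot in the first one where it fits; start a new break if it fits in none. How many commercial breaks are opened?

  80 → break 1 (new)  [load 80/380]
  70 → break 1  [load 150/380]
  200 → break 1  [load 350/380]
  40 → break 2 (new)  [load 40/380]
  110 → break 2  [load 150/380]
  230 → break 2  [load 380/380]
  210 → break 3 (new)  [load 210/380]
3 commercial breaks opened.

3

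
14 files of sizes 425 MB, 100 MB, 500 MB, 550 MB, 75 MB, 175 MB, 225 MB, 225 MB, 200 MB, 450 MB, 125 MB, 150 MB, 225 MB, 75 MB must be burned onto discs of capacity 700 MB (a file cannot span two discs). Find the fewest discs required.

Total = 550 + 500 + 450 + 425 + 225 + 225 + 225 + 200 + 175 + 150 + 125 + 100 + 75 + 75 = 3500 MB.
Lower bound: ⌈3500/700⌉ = 5 discs.
A packing using 6 discs:
  disc 1: 550 + 150 = 700
  disc 2: 500 + 200 = 700
  disc 3: 450 + 225 = 675
  disc 4: 425 + 225 = 650
  disc 5: 225 + 175 + 125 + 100 + 75 = 700
  disc 6: 75 = 75
No arrangement into 5 discs stays within capacity, so 6 is optimal.

6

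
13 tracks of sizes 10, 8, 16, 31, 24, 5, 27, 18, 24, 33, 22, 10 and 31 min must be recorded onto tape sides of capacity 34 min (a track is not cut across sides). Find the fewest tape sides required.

8

Total = 33 + 31 + 31 + 27 + 24 + 24 + 22 + 18 + 16 + 10 + 10 + 8 + 5 = 259 min.
Lower bound: ⌈259/34⌉ = 8 tape sides.
A packing using 8 tape sides:
  side 1: 33 = 33
  side 2: 31 = 31
  side 3: 31 = 31
  side 4: 27 + 5 = 32
  side 5: 24 + 10 = 34
  side 6: 24 + 10 = 34
  side 7: 22 + 8 = 30
  side 8: 18 + 16 = 34
This matches the lower bound, so 8 is optimal.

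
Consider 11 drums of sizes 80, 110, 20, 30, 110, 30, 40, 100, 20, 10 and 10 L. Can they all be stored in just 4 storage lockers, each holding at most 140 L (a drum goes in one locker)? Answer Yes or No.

Yes

A valid assignment using 4 storage lockers:
  locker 1: 110 + 30 = 140
  locker 2: 110 + 30 = 140
  locker 3: 100 + 40 = 140
  locker 4: 80 + 20 + 20 + 10 + 10 = 140
Every load is within 140 L, so 4 storage lockers suffice.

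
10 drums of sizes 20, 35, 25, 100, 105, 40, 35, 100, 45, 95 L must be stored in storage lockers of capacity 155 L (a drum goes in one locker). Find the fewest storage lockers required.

Total = 105 + 100 + 100 + 95 + 45 + 40 + 35 + 35 + 25 + 20 = 600 L.
Lower bound: ⌈600/155⌉ = 4 storage lockers.
A packing using 4 storage lockers:
  locker 1: 105 + 45 = 150
  locker 2: 100 + 40 = 140
  locker 3: 100 + 35 + 20 = 155
  locker 4: 95 + 35 + 25 = 155
This matches the lower bound, so 4 is optimal.

4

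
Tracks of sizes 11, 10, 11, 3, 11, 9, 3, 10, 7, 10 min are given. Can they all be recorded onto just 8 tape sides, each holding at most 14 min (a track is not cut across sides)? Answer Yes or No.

Yes

A valid assignment using 8 tape sides:
  side 1: 11 + 3 = 14
  side 2: 11 + 3 = 14
  side 3: 11 = 11
  side 4: 10 = 10
  side 5: 10 = 10
  side 6: 10 = 10
  side 7: 9 = 9
  side 8: 7 = 7
Every load is within 14 min, so 8 tape sides suffice.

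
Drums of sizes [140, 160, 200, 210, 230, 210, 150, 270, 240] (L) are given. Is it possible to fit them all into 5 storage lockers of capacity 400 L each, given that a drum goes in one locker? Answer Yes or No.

No

Total = 1810 L; ⌈1810/400⌉ = 5.
The bound of 5 does not rule out 5, but exhaustive search shows no assignment into 5 storage lockers of capacity 400 L exists — the minimum is 6.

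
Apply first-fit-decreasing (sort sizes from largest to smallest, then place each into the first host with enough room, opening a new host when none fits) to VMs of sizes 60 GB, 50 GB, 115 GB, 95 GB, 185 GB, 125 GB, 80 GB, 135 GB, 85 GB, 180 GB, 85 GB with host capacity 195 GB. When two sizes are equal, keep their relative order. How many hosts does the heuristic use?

Sorted descending: 185, 180, 135, 125, 115, 95, 85, 85, 80, 60, 50.
  185 → host 1 (new)  [load 185/195]
  180 → host 2 (new)  [load 180/195]
  135 → host 3 (new)  [load 135/195]
  125 → host 4 (new)  [load 125/195]
  115 → host 5 (new)  [load 115/195]
  95 → host 6 (new)  [load 95/195]
  85 → host 6  [load 180/195]
  85 → host 7 (new)  [load 85/195]
  80 → host 5  [load 195/195]
  60 → host 3  [load 195/195]
  50 → host 4  [load 175/195]
7 hosts opened.

7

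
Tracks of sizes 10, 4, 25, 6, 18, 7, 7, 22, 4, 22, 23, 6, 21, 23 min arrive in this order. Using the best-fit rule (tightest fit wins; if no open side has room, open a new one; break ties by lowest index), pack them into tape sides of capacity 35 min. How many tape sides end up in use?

7

  10 → side 1 (new)  [load 10/35]
  4 → side 1  [load 14/35]
  25 → side 2 (new)  [load 25/35]
  6 → side 2  [load 31/35]
  18 → side 1  [load 32/35]
  7 → side 3 (new)  [load 7/35]
  7 → side 3  [load 14/35]
  22 → side 4 (new)  [load 22/35]
  4 → side 2  [load 35/35]
  22 → side 5 (new)  [load 22/35]
  23 → side 6 (new)  [load 23/35]
  6 → side 6  [load 29/35]
  21 → side 3  [load 35/35]
  23 → side 7 (new)  [load 23/35]
7 tape sides opened.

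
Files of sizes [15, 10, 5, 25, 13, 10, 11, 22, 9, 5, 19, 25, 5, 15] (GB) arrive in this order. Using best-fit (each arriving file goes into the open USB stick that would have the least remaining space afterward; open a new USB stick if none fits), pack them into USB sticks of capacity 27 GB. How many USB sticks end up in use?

8

  15 → USB stick 1 (new)  [load 15/27]
  10 → USB stick 1  [load 25/27]
  5 → USB stick 2 (new)  [load 5/27]
  25 → USB stick 3 (new)  [load 25/27]
  13 → USB stick 2  [load 18/27]
  10 → USB stick 4 (new)  [load 10/27]
  11 → USB stick 4  [load 21/27]
  22 → USB stick 5 (new)  [load 22/27]
  9 → USB stick 2  [load 27/27]
  5 → USB stick 5  [load 27/27]
  19 → USB stick 6 (new)  [load 19/27]
  25 → USB stick 7 (new)  [load 25/27]
  5 → USB stick 4  [load 26/27]
  15 → USB stick 8 (new)  [load 15/27]
8 USB sticks opened.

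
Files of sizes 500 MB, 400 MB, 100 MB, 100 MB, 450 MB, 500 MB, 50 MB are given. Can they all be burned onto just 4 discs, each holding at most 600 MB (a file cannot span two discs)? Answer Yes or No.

Yes

A valid assignment using 4 discs:
  disc 1: 500 + 100 = 600
  disc 2: 500 + 100 = 600
  disc 3: 450 + 50 = 500
  disc 4: 400 = 400
Every load is within 600 MB, so 4 discs suffice.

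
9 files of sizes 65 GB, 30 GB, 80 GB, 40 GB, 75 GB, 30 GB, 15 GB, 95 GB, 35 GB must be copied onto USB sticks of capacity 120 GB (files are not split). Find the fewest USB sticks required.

Total = 95 + 80 + 75 + 65 + 40 + 35 + 30 + 30 + 15 = 465 GB.
Lower bound: ⌈465/120⌉ = 4 USB sticks.
A packing using 5 USB sticks:
  USB stick 1: 95 + 15 = 110
  USB stick 2: 80 + 40 = 120
  USB stick 3: 75 + 35 = 110
  USB stick 4: 65 + 30 = 95
  USB stick 5: 30 = 30
No arrangement into 4 USB sticks stays within capacity, so 5 is optimal.

5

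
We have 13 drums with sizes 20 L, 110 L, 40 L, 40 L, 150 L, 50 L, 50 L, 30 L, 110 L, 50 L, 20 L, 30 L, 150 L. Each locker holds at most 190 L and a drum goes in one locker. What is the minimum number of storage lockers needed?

Total = 150 + 150 + 110 + 110 + 50 + 50 + 50 + 40 + 40 + 30 + 30 + 20 + 20 = 850 L.
Lower bound: ⌈850/190⌉ = 5 storage lockers.
A packing using 5 storage lockers:
  locker 1: 150 + 40 = 190
  locker 2: 150 + 40 = 190
  locker 3: 110 + 50 + 30 = 190
  locker 4: 110 + 50 + 30 = 190
  locker 5: 50 + 20 + 20 = 90
This matches the lower bound, so 5 is optimal.

5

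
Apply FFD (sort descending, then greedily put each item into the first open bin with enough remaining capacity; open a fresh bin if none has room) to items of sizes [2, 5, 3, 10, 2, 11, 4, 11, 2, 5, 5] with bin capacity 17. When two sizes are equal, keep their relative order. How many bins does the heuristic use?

Sorted descending: 11, 11, 10, 5, 5, 5, 4, 3, 2, 2, 2.
  11 → bin 1 (new)  [load 11/17]
  11 → bin 2 (new)  [load 11/17]
  10 → bin 3 (new)  [load 10/17]
  5 → bin 1  [load 16/17]
  5 → bin 2  [load 16/17]
  5 → bin 3  [load 15/17]
  4 → bin 4 (new)  [load 4/17]
  3 → bin 4  [load 7/17]
  2 → bin 3  [load 17/17]
  2 → bin 4  [load 9/17]
  2 → bin 4  [load 11/17]
4 bins opened.

4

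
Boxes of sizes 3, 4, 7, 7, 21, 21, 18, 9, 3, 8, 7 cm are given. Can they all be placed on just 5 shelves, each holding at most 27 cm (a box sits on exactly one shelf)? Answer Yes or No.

A valid assignment using 5 shelves:
  shelf 1: 21 + 4 = 25
  shelf 2: 21 + 3 + 3 = 27
  shelf 3: 18 + 9 = 27
  shelf 4: 8 + 7 + 7 = 22
  shelf 5: 7 = 7
Every load is within 27 cm, so 5 shelves suffice.

Yes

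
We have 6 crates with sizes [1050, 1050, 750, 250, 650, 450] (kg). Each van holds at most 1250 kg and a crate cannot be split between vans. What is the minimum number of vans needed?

4

Total = 1050 + 1050 + 750 + 650 + 450 + 250 = 4200 kg.
Lower bound: ⌈4200/1250⌉ = 4 vans.
A packing using 4 vans:
  van 1: 1050 = 1050
  van 2: 1050 = 1050
  van 3: 750 + 450 = 1200
  van 4: 650 + 250 = 900
This matches the lower bound, so 4 is optimal.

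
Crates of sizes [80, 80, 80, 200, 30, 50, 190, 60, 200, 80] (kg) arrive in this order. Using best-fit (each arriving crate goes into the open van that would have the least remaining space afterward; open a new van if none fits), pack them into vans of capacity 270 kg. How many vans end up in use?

5

  80 → van 1 (new)  [load 80/270]
  80 → van 1  [load 160/270]
  80 → van 1  [load 240/270]
  200 → van 2 (new)  [load 200/270]
  30 → van 1  [load 270/270]
  50 → van 2  [load 250/270]
  190 → van 3 (new)  [load 190/270]
  60 → van 3  [load 250/270]
  200 → van 4 (new)  [load 200/270]
  80 → van 5 (new)  [load 80/270]
5 vans opened.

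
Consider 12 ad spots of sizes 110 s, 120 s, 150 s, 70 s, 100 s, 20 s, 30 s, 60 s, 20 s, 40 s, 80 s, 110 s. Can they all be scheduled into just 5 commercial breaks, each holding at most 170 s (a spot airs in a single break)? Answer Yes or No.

No

Total = 910 s; ⌈910/170⌉ = 6.
At least 6 commercial breaks are required, but only 5 are allowed.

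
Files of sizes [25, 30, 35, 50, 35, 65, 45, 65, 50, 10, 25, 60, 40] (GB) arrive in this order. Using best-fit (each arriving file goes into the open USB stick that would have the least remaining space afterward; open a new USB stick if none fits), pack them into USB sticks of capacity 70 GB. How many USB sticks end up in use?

9

  25 → USB stick 1 (new)  [load 25/70]
  30 → USB stick 1  [load 55/70]
  35 → USB stick 2 (new)  [load 35/70]
  50 → USB stick 3 (new)  [load 50/70]
  35 → USB stick 2  [load 70/70]
  65 → USB stick 4 (new)  [load 65/70]
  45 → USB stick 5 (new)  [load 45/70]
  65 → USB stick 6 (new)  [load 65/70]
  50 → USB stick 7 (new)  [load 50/70]
  10 → USB stick 1  [load 65/70]
  25 → USB stick 5  [load 70/70]
  60 → USB stick 8 (new)  [load 60/70]
  40 → USB stick 9 (new)  [load 40/70]
9 USB sticks opened.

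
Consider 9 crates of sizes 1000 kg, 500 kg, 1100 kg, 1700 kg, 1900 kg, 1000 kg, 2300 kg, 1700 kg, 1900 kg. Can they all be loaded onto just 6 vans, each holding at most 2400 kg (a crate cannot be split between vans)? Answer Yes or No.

No

Total = 13100 kg; ⌈13100/2400⌉ = 6.
The bound of 6 does not rule out 6, but exhaustive search shows no assignment into 6 vans of capacity 2400 kg exists — the minimum is 7.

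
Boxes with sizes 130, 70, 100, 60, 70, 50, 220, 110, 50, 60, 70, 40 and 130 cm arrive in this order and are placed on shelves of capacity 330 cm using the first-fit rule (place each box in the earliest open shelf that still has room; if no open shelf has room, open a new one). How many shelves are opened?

  130 → shelf 1 (new)  [load 130/330]
  70 → shelf 1  [load 200/330]
  100 → shelf 1  [load 300/330]
  60 → shelf 2 (new)  [load 60/330]
  70 → shelf 2  [load 130/330]
  50 → shelf 2  [load 180/330]
  220 → shelf 3 (new)  [load 220/330]
  110 → shelf 2  [load 290/330]
  50 → shelf 3  [load 270/330]
  60 → shelf 3  [load 330/330]
  70 → shelf 4 (new)  [load 70/330]
  40 → shelf 2  [load 330/330]
  130 → shelf 4  [load 200/330]
4 shelves opened.

4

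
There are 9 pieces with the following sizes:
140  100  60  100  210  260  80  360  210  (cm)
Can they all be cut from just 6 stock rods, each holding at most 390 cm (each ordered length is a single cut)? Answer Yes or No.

Yes

A valid assignment using 5 stock rods:
  stock rod 1: 360 = 360
  stock rod 2: 260 + 100 = 360
  stock rod 3: 210 + 140 = 350
  stock rod 4: 210 + 100 + 80 = 390
  stock rod 5: 60 = 60
That uses only 5 ≤ 6, so 6 stock rods are enough.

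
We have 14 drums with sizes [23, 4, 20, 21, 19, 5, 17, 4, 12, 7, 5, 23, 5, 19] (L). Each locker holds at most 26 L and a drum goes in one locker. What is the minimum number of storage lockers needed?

8

Total = 23 + 23 + 21 + 20 + 19 + 19 + 17 + 12 + 7 + 5 + 5 + 5 + 4 + 4 = 184 L.
Lower bound: ⌈184/26⌉ = 8 storage lockers.
A packing using 8 storage lockers:
  locker 1: 23 = 23
  locker 2: 23 = 23
  locker 3: 21 + 5 = 26
  locker 4: 20 + 5 = 25
  locker 5: 19 + 7 = 26
  locker 6: 19 + 5 = 24
  locker 7: 17 + 4 + 4 = 25
  locker 8: 12 = 12
This matches the lower bound, so 8 is optimal.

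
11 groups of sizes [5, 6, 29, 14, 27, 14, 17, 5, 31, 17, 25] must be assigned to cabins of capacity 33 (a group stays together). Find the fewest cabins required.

7

Total = 31 + 29 + 27 + 25 + 17 + 17 + 14 + 14 + 6 + 5 + 5 = 190.
Lower bound: ⌈190/33⌉ = 6 cabins.
A packing using 7 cabins:
  cabin 1: 31 = 31
  cabin 2: 29 = 29
  cabin 3: 27 + 6 = 33
  cabin 4: 25 + 5 = 30
  cabin 5: 17 + 14 = 31
  cabin 6: 17 + 14 = 31
  cabin 7: 5 = 5
No arrangement into 6 cabins stays within capacity, so 7 is optimal.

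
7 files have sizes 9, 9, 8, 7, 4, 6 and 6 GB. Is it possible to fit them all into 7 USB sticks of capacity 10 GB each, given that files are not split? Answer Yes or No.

Yes

A valid assignment using 6 USB sticks:
  USB stick 1: 9 = 9
  USB stick 2: 9 = 9
  USB stick 3: 8 = 8
  USB stick 4: 7 = 7
  USB stick 5: 6 + 4 = 10
  USB stick 6: 6 = 6
That uses only 6 ≤ 7, so 7 USB sticks are enough.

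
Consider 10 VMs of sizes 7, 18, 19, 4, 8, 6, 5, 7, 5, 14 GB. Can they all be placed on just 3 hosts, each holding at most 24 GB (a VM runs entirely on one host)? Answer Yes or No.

Total = 93 GB; ⌈93/24⌉ = 4.
At least 4 hosts are required, but only 3 are allowed.

No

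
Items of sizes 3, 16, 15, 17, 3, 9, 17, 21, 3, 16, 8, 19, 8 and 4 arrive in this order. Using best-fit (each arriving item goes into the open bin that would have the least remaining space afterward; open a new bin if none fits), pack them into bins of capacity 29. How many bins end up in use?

7

  3 → bin 1 (new)  [load 3/29]
  16 → bin 1  [load 19/29]
  15 → bin 2 (new)  [load 15/29]
  17 → bin 3 (new)  [load 17/29]
  3 → bin 1  [load 22/29]
  9 → bin 3  [load 26/29]
  17 → bin 4 (new)  [load 17/29]
  21 → bin 5 (new)  [load 21/29]
  3 → bin 3  [load 29/29]
  16 → bin 6 (new)  [load 16/29]
  8 → bin 5  [load 29/29]
  19 → bin 7 (new)  [load 19/29]
  8 → bin 7  [load 27/29]
  4 → bin 1  [load 26/29]
7 bins opened.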